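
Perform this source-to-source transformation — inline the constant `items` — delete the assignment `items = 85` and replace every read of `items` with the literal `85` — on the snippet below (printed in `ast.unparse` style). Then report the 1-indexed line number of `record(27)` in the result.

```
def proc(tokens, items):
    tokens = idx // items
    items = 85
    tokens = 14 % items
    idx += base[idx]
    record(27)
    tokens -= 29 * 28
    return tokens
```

Transformed code:
def proc(tokens, items):
    tokens = idx // 85
    tokens = 14 % 85
    idx += base[idx]
    record(27)
    tokens -= 29 * 28
    return tokens

5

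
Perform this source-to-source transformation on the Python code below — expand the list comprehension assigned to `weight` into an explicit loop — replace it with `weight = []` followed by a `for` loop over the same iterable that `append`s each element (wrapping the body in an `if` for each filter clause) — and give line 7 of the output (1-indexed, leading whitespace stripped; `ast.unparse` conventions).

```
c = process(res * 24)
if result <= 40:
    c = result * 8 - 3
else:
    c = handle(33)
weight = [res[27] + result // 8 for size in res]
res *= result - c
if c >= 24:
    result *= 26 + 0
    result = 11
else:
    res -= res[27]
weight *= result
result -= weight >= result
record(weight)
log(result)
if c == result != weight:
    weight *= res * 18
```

Transformed code:
c = process(res * 24)
if result <= 40:
    c = result * 8 - 3
else:
    c = handle(33)
weight = []
for size in res:
    weight.append(res[27] + result // 8)
res *= result - c
if c >= 24:
    result *= 26 + 0
    result = 11
else:
    res -= res[27]
weight *= result
result -= weight >= result
record(weight)
log(result)
if c == result != weight:
    weight *= res * 18

for size in res:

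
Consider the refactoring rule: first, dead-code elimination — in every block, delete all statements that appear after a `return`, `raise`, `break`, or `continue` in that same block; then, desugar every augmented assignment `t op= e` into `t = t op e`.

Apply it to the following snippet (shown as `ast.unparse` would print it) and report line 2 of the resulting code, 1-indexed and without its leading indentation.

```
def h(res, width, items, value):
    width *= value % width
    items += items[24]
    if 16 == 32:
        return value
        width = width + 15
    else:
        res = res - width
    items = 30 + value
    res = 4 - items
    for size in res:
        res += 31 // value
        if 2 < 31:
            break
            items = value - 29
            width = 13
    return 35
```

Transformed code:
def h(res, width, items, value):
    width = width * (value % width)
    items = items + items[24]
    if 16 == 32:
        return value
    else:
        res = res - width
    items = 30 + value
    res = 4 - items
    for size in res:
        res = res + 31 // value
        if 2 < 31:
            break
    return 35

width = width * (value % width)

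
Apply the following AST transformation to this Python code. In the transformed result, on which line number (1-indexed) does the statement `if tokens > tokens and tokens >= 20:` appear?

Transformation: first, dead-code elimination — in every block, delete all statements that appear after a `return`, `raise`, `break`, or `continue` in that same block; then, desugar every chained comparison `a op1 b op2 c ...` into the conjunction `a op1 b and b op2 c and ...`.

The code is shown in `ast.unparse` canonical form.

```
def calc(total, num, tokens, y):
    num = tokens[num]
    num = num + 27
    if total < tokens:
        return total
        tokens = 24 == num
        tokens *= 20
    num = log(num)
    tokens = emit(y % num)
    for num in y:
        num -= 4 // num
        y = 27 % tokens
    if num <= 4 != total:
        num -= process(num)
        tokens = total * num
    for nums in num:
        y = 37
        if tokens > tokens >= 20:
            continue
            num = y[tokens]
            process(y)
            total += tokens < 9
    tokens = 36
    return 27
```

16

Transformed code:
def calc(total, num, tokens, y):
    num = tokens[num]
    num = num + 27
    if total < tokens:
        return total
    num = log(num)
    tokens = emit(y % num)
    for num in y:
        num -= 4 // num
        y = 27 % tokens
    if num <= 4 and 4 != total:
        num -= process(num)
        tokens = total * num
    for nums in num:
        y = 37
        if tokens > tokens and tokens >= 20:
            continue
    tokens = 36
    return 27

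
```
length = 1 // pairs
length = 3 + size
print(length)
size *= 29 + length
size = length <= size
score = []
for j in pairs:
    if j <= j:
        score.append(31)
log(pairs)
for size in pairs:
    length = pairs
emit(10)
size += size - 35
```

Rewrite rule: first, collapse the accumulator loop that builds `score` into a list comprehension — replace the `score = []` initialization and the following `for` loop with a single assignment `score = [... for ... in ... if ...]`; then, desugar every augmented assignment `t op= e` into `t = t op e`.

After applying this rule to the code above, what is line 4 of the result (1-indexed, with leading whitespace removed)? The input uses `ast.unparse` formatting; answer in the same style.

Transformed code:
length = 1 // pairs
length = 3 + size
print(length)
size = size * (29 + length)
size = length <= size
score = [31 for j in pairs if j <= j]
log(pairs)
for size in pairs:
    length = pairs
emit(10)
size = size + (size - 35)

size = size * (29 + length)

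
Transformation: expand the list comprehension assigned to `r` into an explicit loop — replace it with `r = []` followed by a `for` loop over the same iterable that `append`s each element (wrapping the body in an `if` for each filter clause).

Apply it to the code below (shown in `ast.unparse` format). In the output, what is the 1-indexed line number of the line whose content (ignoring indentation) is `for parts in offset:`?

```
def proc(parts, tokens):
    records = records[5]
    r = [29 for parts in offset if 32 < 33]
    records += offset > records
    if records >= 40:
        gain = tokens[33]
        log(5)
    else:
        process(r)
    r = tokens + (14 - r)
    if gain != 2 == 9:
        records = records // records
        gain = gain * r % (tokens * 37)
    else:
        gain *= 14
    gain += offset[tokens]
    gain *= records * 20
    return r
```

Transformed code:
def proc(parts, tokens):
    records = records[5]
    r = []
    for parts in offset:
        if 32 < 33:
            r.append(29)
    records += offset > records
    if records >= 40:
        gain = tokens[33]
        log(5)
    else:
        process(r)
    r = tokens + (14 - r)
    if gain != 2 == 9:
        records = records // records
        gain = gain * r % (tokens * 37)
    else:
        gain *= 14
    gain += offset[tokens]
    gain *= records * 20
    return r

4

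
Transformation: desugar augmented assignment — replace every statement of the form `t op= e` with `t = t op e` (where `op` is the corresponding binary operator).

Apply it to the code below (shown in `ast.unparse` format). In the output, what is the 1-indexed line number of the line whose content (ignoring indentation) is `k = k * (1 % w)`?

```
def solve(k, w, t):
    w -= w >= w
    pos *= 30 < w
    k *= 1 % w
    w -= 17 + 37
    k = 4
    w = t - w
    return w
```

4

Transformed code:
def solve(k, w, t):
    w = w - (w >= w)
    pos = pos * (30 < w)
    k = k * (1 % w)
    w = w - (17 + 37)
    k = 4
    w = t - w
    return w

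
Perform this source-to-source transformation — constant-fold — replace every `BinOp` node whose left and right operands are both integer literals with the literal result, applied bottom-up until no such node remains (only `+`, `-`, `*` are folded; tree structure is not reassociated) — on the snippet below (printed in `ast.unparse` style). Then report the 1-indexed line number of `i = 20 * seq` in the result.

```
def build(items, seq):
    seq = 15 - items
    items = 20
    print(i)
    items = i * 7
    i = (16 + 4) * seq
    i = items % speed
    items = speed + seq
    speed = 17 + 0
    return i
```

Transformed code:
def build(items, seq):
    seq = 15 - items
    items = 20
    print(i)
    items = i * 7
    i = 20 * seq
    i = items % speed
    items = speed + seq
    speed = 17
    return i

6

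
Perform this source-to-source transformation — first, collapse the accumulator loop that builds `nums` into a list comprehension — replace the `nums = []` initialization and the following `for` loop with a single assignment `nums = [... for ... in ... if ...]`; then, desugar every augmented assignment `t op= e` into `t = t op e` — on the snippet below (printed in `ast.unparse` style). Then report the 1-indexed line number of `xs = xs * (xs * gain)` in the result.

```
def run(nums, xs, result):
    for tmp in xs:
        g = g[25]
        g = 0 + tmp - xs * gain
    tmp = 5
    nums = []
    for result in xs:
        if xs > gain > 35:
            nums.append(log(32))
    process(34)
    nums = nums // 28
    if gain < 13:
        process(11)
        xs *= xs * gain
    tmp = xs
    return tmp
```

Transformed code:
def run(nums, xs, result):
    for tmp in xs:
        g = g[25]
        g = 0 + tmp - xs * gain
    tmp = 5
    nums = [log(32) for result in xs if xs > gain > 35]
    process(34)
    nums = nums // 28
    if gain < 13:
        process(11)
        xs = xs * (xs * gain)
    tmp = xs
    return tmp

11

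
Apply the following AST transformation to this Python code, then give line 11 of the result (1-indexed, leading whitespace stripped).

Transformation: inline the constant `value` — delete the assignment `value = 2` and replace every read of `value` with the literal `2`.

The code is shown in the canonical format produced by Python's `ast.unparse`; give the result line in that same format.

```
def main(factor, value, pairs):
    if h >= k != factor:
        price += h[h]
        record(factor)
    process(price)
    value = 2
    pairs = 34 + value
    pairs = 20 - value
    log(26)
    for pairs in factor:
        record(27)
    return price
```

return price

Transformed code:
def main(factor, value, pairs):
    if h >= k != factor:
        price += h[h]
        record(factor)
    process(price)
    pairs = 34 + 2
    pairs = 20 - 2
    log(26)
    for pairs in factor:
        record(27)
    return price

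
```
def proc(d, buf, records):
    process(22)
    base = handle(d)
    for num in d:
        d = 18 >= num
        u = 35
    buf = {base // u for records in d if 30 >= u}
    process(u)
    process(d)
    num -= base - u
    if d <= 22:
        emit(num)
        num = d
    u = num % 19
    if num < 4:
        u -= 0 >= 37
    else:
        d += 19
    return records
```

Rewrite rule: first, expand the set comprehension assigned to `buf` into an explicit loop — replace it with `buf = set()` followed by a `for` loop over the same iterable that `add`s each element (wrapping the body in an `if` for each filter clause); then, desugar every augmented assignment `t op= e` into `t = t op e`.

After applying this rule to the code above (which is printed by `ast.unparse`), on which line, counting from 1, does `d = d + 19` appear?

21

Transformed code:
def proc(d, buf, records):
    process(22)
    base = handle(d)
    for num in d:
        d = 18 >= num
        u = 35
    buf = set()
    for records in d:
        if 30 >= u:
            buf.add(base // u)
    process(u)
    process(d)
    num = num - (base - u)
    if d <= 22:
        emit(num)
        num = d
    u = num % 19
    if num < 4:
        u = u - (0 >= 37)
    else:
        d = d + 19
    return records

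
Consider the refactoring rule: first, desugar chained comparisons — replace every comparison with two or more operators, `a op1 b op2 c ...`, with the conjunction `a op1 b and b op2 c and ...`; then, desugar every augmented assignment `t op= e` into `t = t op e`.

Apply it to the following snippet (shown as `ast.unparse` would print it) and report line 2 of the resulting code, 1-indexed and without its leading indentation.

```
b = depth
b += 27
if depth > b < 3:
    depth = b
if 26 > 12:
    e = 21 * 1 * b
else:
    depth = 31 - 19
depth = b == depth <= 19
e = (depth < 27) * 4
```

Transformed code:
b = depth
b = b + 27
if depth > b and b < 3:
    depth = b
if 26 > 12:
    e = 21 * 1 * b
else:
    depth = 31 - 19
depth = b == depth and depth <= 19
e = (depth < 27) * 4

b = b + 27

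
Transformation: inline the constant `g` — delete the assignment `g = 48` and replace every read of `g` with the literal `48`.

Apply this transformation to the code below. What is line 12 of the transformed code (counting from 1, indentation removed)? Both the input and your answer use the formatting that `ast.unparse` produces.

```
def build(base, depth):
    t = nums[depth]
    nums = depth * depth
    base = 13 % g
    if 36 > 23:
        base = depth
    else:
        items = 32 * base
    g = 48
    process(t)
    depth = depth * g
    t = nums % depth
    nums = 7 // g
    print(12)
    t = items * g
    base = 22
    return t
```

nums = 7 // 48

Transformed code:
def build(base, depth):
    t = nums[depth]
    nums = depth * depth
    base = 13 % 48
    if 36 > 23:
        base = depth
    else:
        items = 32 * base
    process(t)
    depth = depth * 48
    t = nums % depth
    nums = 7 // 48
    print(12)
    t = items * 48
    base = 22
    return t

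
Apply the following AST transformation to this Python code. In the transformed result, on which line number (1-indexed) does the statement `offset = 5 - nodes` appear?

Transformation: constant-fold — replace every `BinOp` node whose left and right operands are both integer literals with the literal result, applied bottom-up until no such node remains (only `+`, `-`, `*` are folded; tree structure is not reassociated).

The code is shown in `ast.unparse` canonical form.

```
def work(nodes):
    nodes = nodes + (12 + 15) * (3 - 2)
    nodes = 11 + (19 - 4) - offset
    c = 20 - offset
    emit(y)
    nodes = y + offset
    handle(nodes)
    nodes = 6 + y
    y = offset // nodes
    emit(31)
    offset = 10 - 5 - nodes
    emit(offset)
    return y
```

Transformed code:
def work(nodes):
    nodes = nodes + 27
    nodes = 26 - offset
    c = 20 - offset
    emit(y)
    nodes = y + offset
    handle(nodes)
    nodes = 6 + y
    y = offset // nodes
    emit(31)
    offset = 5 - nodes
    emit(offset)
    return y

11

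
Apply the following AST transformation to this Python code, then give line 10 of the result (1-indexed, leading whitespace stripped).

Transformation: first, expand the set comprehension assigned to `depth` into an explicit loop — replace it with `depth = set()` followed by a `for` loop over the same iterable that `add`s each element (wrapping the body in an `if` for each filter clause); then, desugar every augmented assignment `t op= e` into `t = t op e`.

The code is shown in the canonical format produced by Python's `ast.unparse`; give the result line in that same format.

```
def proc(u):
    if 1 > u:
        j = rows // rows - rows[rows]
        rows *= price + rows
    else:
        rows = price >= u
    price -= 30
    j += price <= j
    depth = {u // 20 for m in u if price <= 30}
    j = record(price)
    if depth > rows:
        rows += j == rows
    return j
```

Transformed code:
def proc(u):
    if 1 > u:
        j = rows // rows - rows[rows]
        rows = rows * (price + rows)
    else:
        rows = price >= u
    price = price - 30
    j = j + (price <= j)
    depth = set()
    for m in u:
        if price <= 30:
            depth.add(u // 20)
    j = record(price)
    if depth > rows:
        rows = rows + (j == rows)
    return j

for m in u:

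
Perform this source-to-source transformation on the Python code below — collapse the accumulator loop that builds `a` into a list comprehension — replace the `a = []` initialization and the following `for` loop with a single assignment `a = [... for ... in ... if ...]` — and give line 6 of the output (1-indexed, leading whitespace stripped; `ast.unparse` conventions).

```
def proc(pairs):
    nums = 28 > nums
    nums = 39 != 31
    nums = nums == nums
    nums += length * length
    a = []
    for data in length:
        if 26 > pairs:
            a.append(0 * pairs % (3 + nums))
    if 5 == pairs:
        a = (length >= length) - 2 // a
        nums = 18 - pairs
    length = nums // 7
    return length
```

a = [0 * pairs % (3 + nums) for data in length if 26 > pairs]

Transformed code:
def proc(pairs):
    nums = 28 > nums
    nums = 39 != 31
    nums = nums == nums
    nums += length * length
    a = [0 * pairs % (3 + nums) for data in length if 26 > pairs]
    if 5 == pairs:
        a = (length >= length) - 2 // a
        nums = 18 - pairs
    length = nums // 7
    return length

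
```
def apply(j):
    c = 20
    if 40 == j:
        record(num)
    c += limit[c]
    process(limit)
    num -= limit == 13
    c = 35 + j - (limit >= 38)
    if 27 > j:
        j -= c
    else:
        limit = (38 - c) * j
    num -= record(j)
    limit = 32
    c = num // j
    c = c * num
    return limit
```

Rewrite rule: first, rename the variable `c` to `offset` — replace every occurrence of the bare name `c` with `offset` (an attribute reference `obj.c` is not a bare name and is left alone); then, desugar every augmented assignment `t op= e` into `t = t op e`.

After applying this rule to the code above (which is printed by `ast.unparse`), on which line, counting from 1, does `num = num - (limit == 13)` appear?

Transformed code:
def apply(j):
    offset = 20
    if 40 == j:
        record(num)
    offset = offset + limit[offset]
    process(limit)
    num = num - (limit == 13)
    offset = 35 + j - (limit >= 38)
    if 27 > j:
        j = j - offset
    else:
        limit = (38 - offset) * j
    num = num - record(j)
    limit = 32
    offset = num // j
    offset = offset * num
    return limit

7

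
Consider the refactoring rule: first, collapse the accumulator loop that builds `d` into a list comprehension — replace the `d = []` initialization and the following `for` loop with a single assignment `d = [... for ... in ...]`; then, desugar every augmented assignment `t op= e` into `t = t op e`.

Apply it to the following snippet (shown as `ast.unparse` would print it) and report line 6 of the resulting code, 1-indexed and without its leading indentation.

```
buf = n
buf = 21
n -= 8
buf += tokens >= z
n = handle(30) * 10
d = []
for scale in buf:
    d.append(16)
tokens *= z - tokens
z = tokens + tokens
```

Transformed code:
buf = n
buf = 21
n = n - 8
buf = buf + (tokens >= z)
n = handle(30) * 10
d = [16 for scale in buf]
tokens = tokens * (z - tokens)
z = tokens + tokens

d = [16 for scale in buf]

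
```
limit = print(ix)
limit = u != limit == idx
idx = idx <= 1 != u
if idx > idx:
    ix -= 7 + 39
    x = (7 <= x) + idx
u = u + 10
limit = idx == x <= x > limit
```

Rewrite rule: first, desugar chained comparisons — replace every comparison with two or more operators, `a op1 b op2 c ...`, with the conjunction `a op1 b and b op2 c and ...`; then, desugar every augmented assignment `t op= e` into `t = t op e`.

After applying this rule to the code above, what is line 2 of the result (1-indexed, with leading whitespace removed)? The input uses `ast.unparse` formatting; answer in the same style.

Transformed code:
limit = print(ix)
limit = u != limit and limit == idx
idx = idx <= 1 and 1 != u
if idx > idx:
    ix = ix - (7 + 39)
    x = (7 <= x) + idx
u = u + 10
limit = idx == x and x <= x and (x > limit)

limit = u != limit and limit == idx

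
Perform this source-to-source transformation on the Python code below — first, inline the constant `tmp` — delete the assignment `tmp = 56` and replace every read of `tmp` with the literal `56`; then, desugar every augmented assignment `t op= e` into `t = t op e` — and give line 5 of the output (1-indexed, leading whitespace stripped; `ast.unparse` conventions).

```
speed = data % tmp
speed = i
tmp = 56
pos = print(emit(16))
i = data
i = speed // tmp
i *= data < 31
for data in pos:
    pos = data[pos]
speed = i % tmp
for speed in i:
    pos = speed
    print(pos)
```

i = speed // 56

Transformed code:
speed = data % 56
speed = i
pos = print(emit(16))
i = data
i = speed // 56
i = i * (data < 31)
for data in pos:
    pos = data[pos]
speed = i % 56
for speed in i:
    pos = speed
    print(pos)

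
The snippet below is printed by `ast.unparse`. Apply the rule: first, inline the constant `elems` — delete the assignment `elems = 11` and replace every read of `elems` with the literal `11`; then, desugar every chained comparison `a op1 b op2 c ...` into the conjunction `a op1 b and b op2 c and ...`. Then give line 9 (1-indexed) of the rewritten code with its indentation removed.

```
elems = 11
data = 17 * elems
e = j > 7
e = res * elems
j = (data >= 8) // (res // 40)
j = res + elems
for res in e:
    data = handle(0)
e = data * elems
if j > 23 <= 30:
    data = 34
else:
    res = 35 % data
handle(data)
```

Transformed code:
data = 17 * 11
e = j > 7
e = res * 11
j = (data >= 8) // (res // 40)
j = res + 11
for res in e:
    data = handle(0)
e = data * 11
if j > 23 and 23 <= 30:
    data = 34
else:
    res = 35 % data
handle(data)

if j > 23 and 23 <= 30:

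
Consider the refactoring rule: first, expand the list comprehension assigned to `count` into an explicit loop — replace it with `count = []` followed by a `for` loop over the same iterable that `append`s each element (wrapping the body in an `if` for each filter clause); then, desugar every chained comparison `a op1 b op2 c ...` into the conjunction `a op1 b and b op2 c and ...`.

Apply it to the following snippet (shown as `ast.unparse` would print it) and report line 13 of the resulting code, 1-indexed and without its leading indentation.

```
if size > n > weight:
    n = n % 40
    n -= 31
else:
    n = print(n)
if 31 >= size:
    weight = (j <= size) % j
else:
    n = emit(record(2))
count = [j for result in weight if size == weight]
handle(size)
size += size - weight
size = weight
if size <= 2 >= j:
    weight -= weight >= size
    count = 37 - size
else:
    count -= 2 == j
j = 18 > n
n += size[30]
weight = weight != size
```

Transformed code:
if size > n and n > weight:
    n = n % 40
    n -= 31
else:
    n = print(n)
if 31 >= size:
    weight = (j <= size) % j
else:
    n = emit(record(2))
count = []
for result in weight:
    if size == weight:
        count.append(j)
handle(size)
size += size - weight
size = weight
if size <= 2 and 2 >= j:
    weight -= weight >= size
    count = 37 - size
else:
    count -= 2 == j
j = 18 > n
n += size[30]
weight = weight != size

count.append(j)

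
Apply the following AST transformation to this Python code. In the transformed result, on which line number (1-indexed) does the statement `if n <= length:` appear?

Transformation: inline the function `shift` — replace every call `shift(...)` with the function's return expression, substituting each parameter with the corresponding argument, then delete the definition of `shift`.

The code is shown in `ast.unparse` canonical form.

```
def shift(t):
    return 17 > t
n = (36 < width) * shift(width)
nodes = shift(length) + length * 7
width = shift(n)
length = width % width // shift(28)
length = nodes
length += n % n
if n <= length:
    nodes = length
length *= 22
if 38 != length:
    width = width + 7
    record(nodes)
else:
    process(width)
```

Transformed code:
n = (36 < width) * (17 > width)
nodes = (17 > length) + length * 7
width = 17 > n
length = width % width // (17 > 28)
length = nodes
length += n % n
if n <= length:
    nodes = length
length *= 22
if 38 != length:
    width = width + 7
    record(nodes)
else:
    process(width)

7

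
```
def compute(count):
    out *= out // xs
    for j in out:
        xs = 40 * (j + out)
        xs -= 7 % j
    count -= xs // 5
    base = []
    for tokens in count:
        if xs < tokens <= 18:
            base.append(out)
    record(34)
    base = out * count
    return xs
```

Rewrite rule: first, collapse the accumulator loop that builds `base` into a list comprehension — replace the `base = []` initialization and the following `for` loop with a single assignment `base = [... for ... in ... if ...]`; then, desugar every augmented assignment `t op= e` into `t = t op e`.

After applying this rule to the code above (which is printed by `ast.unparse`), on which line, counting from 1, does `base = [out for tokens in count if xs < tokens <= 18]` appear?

7

Transformed code:
def compute(count):
    out = out * (out // xs)
    for j in out:
        xs = 40 * (j + out)
        xs = xs - 7 % j
    count = count - xs // 5
    base = [out for tokens in count if xs < tokens <= 18]
    record(34)
    base = out * count
    return xs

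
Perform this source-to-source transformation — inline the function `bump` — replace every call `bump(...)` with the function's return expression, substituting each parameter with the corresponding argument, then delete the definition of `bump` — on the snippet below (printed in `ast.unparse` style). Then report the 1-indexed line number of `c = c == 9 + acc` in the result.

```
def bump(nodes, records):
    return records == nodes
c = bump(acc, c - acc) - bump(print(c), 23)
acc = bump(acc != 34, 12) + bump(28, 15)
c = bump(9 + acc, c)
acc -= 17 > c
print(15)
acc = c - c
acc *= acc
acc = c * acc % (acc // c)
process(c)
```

3

Transformed code:
c = (c - acc == acc) - (23 == print(c))
acc = (12 == (acc != 34)) + (15 == 28)
c = c == 9 + acc
acc -= 17 > c
print(15)
acc = c - c
acc *= acc
acc = c * acc % (acc // c)
process(c)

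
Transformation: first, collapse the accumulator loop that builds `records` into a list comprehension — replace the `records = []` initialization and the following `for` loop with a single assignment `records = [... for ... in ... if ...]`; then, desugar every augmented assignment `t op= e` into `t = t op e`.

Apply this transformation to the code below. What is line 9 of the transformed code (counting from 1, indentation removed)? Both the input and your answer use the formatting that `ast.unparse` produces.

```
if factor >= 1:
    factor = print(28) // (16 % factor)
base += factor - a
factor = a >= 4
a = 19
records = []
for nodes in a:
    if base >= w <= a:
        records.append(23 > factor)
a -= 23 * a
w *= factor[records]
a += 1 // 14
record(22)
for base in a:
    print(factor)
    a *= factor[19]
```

Transformed code:
if factor >= 1:
    factor = print(28) // (16 % factor)
base = base + (factor - a)
factor = a >= 4
a = 19
records = [23 > factor for nodes in a if base >= w <= a]
a = a - 23 * a
w = w * factor[records]
a = a + 1 // 14
record(22)
for base in a:
    print(factor)
    a = a * factor[19]

a = a + 1 // 14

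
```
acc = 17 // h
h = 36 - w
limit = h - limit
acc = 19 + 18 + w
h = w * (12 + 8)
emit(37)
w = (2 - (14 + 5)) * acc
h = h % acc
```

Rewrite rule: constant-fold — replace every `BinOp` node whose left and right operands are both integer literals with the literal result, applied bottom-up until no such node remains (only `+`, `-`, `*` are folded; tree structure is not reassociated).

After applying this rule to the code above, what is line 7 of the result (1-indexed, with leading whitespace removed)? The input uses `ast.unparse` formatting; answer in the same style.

Transformed code:
acc = 17 // h
h = 36 - w
limit = h - limit
acc = 37 + w
h = w * 20
emit(37)
w = -17 * acc
h = h % acc

w = -17 * acc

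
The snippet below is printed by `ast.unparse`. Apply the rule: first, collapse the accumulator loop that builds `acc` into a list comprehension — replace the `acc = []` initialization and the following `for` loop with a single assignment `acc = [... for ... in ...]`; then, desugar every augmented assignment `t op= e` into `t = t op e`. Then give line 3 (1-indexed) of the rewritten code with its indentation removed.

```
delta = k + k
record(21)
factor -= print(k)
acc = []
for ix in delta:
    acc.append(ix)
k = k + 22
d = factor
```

factor = factor - print(k)

Transformed code:
delta = k + k
record(21)
factor = factor - print(k)
acc = [ix for ix in delta]
k = k + 22
d = factor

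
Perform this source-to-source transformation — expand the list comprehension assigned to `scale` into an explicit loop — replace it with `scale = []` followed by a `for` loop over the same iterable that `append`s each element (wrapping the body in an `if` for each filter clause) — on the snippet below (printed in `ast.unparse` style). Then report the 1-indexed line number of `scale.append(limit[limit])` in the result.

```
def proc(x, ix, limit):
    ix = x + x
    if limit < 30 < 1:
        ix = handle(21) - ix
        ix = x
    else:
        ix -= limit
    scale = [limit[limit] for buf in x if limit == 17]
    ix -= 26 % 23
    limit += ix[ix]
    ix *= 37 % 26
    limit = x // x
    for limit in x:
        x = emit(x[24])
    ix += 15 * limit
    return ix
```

11

Transformed code:
def proc(x, ix, limit):
    ix = x + x
    if limit < 30 < 1:
        ix = handle(21) - ix
        ix = x
    else:
        ix -= limit
    scale = []
    for buf in x:
        if limit == 17:
            scale.append(limit[limit])
    ix -= 26 % 23
    limit += ix[ix]
    ix *= 37 % 26
    limit = x // x
    for limit in x:
        x = emit(x[24])
    ix += 15 * limit
    return ix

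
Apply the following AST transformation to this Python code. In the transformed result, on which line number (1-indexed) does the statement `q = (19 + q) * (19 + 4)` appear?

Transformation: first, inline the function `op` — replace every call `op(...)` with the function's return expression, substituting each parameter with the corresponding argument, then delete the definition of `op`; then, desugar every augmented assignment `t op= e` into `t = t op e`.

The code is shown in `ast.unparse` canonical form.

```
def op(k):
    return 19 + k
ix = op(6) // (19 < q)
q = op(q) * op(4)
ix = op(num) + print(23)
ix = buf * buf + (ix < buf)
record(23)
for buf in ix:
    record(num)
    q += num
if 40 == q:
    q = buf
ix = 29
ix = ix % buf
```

2

Transformed code:
ix = (19 + 6) // (19 < q)
q = (19 + q) * (19 + 4)
ix = 19 + num + print(23)
ix = buf * buf + (ix < buf)
record(23)
for buf in ix:
    record(num)
    q = q + num
if 40 == q:
    q = buf
ix = 29
ix = ix % buf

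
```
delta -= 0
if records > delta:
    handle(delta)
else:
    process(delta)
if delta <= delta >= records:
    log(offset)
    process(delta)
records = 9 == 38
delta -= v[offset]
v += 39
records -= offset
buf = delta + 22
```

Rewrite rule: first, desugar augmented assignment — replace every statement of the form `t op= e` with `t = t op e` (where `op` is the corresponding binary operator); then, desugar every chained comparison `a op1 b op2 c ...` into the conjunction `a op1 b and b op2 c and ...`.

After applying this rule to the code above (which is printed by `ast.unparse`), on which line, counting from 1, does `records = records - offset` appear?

12

Transformed code:
delta = delta - 0
if records > delta:
    handle(delta)
else:
    process(delta)
if delta <= delta and delta >= records:
    log(offset)
    process(delta)
records = 9 == 38
delta = delta - v[offset]
v = v + 39
records = records - offset
buf = delta + 22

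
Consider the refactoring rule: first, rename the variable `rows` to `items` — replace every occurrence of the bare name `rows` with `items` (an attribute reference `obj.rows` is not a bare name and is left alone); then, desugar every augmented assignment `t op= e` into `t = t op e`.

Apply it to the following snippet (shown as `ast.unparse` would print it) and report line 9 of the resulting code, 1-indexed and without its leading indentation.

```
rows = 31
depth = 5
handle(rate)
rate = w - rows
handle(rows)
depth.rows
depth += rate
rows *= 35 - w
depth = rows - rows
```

Transformed code:
items = 31
depth = 5
handle(rate)
rate = w - items
handle(items)
depth.rows
depth = depth + rate
items = items * (35 - w)
depth = items - items

depth = items - items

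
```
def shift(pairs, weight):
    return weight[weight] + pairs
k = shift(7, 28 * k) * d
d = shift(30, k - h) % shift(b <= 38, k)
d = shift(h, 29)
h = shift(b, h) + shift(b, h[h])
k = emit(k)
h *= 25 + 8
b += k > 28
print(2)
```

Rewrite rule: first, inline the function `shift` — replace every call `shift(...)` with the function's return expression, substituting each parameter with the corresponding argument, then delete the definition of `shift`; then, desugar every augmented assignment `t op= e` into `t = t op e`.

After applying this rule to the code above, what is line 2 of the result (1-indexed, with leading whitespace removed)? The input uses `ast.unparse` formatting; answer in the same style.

d = ((k - h)[k - h] + 30) % (k[k] + (b <= 38))

Transformed code:
k = ((28 * k)[28 * k] + 7) * d
d = ((k - h)[k - h] + 30) % (k[k] + (b <= 38))
d = 29[29] + h
h = h[h] + b + (h[h][h[h]] + b)
k = emit(k)
h = h * (25 + 8)
b = b + (k > 28)
print(2)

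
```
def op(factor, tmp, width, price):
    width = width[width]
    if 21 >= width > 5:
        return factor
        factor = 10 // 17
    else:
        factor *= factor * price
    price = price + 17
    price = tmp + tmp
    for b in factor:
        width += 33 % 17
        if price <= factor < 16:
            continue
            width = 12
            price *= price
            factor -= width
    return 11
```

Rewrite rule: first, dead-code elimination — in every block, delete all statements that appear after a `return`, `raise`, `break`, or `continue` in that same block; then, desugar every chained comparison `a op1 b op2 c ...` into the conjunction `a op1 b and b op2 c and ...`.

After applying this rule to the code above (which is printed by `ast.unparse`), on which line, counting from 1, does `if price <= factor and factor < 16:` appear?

11

Transformed code:
def op(factor, tmp, width, price):
    width = width[width]
    if 21 >= width and width > 5:
        return factor
    else:
        factor *= factor * price
    price = price + 17
    price = tmp + tmp
    for b in factor:
        width += 33 % 17
        if price <= factor and factor < 16:
            continue
    return 11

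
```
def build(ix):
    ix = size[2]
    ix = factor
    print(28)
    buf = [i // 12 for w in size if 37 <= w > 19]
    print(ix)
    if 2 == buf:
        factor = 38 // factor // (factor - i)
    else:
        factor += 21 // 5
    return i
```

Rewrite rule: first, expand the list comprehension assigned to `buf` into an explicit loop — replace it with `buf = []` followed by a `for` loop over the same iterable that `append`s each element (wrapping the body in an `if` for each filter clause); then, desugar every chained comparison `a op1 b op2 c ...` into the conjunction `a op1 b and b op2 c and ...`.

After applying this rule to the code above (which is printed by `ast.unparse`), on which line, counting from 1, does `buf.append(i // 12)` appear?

8

Transformed code:
def build(ix):
    ix = size[2]
    ix = factor
    print(28)
    buf = []
    for w in size:
        if 37 <= w and w > 19:
            buf.append(i // 12)
    print(ix)
    if 2 == buf:
        factor = 38 // factor // (factor - i)
    else:
        factor += 21 // 5
    return i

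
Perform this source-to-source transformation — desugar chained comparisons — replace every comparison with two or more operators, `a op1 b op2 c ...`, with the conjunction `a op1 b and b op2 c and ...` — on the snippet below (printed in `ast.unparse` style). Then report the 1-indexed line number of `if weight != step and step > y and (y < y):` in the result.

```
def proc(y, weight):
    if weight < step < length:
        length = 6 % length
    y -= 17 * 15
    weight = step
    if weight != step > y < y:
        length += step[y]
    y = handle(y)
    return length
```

Transformed code:
def proc(y, weight):
    if weight < step and step < length:
        length = 6 % length
    y -= 17 * 15
    weight = step
    if weight != step and step > y and (y < y):
        length += step[y]
    y = handle(y)
    return length

6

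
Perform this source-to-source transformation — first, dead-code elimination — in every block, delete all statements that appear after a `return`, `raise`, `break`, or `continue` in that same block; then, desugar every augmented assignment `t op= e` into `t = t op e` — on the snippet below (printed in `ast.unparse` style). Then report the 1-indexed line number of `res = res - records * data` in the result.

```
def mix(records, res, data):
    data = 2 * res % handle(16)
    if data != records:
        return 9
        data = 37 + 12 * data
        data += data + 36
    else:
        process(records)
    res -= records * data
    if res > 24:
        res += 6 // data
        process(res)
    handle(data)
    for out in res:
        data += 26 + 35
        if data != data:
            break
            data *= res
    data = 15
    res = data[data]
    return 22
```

Transformed code:
def mix(records, res, data):
    data = 2 * res % handle(16)
    if data != records:
        return 9
    else:
        process(records)
    res = res - records * data
    if res > 24:
        res = res + 6 // data
        process(res)
    handle(data)
    for out in res:
        data = data + (26 + 35)
        if data != data:
            break
    data = 15
    res = data[data]
    return 22

7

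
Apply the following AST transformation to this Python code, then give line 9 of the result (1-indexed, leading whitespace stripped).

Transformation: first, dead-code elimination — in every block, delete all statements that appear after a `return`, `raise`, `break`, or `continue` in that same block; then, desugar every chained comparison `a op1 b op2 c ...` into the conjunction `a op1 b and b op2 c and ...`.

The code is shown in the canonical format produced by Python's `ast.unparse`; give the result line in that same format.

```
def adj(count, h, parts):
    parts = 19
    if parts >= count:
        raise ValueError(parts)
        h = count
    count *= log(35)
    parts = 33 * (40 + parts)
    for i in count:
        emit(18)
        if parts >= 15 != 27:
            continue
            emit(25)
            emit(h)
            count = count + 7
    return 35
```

Transformed code:
def adj(count, h, parts):
    parts = 19
    if parts >= count:
        raise ValueError(parts)
    count *= log(35)
    parts = 33 * (40 + parts)
    for i in count:
        emit(18)
        if parts >= 15 and 15 != 27:
            continue
    return 35

if parts >= 15 and 15 != 27:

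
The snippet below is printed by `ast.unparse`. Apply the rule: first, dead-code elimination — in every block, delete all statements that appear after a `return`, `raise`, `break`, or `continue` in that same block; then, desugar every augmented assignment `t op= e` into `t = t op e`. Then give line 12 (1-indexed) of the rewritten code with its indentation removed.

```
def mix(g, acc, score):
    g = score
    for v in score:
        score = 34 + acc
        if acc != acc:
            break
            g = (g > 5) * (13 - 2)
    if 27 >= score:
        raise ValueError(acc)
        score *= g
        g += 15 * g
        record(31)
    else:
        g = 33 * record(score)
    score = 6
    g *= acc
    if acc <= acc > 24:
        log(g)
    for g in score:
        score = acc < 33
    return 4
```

Transformed code:
def mix(g, acc, score):
    g = score
    for v in score:
        score = 34 + acc
        if acc != acc:
            break
    if 27 >= score:
        raise ValueError(acc)
    else:
        g = 33 * record(score)
    score = 6
    g = g * acc
    if acc <= acc > 24:
        log(g)
    for g in score:
        score = acc < 33
    return 4

g = g * acc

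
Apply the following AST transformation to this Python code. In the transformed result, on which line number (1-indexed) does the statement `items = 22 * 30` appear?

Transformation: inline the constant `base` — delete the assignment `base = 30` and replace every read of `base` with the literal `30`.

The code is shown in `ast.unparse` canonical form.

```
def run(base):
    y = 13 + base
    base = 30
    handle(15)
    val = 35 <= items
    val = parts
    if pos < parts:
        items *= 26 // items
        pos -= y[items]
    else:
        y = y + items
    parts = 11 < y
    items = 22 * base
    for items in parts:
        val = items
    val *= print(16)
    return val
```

12

Transformed code:
def run(base):
    y = 13 + 30
    handle(15)
    val = 35 <= items
    val = parts
    if pos < parts:
        items *= 26 // items
        pos -= y[items]
    else:
        y = y + items
    parts = 11 < y
    items = 22 * 30
    for items in parts:
        val = items
    val *= print(16)
    return val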